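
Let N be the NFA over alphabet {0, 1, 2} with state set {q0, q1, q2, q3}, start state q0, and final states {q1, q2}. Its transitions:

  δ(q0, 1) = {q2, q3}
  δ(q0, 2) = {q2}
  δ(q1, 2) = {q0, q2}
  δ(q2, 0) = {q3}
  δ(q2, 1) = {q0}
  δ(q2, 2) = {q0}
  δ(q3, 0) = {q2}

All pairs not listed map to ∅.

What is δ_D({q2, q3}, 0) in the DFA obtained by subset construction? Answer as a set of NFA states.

δ(q2,0) = {q3}; δ(q3,0) = {q2}.
Union: {q2, q3}.

{q2, q3}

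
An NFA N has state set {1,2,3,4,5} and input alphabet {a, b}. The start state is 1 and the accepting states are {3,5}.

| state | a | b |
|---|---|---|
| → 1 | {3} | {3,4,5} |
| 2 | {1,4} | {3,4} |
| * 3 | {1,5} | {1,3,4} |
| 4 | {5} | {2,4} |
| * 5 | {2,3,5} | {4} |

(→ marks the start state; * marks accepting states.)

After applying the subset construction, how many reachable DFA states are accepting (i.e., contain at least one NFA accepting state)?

Start state of the DFA: {1}.
{1} --a--> {3}  [new]
{1} --b--> {3,4,5}  [new]
{3} --a--> {1,5}  [new]
{3} --b--> {1,3,4}  [new]
{3,4,5} --a--> {1,2,3,5}  [new]
{3,4,5} --b--> {1,2,3,4}  [new]
{1,5} --a--> {2,3,5}  [new]
{1,5} --b--> {3,4,5}  [seen]
{1,3,4} --a--> {1,3,5}  [new]
{1,3,4} --b--> {1,2,3,4,5}  [new]
{1,2,3,5} --a--> {1,2,3,4,5}  [seen]
{1,2,3,5} --b--> {1,3,4,5}  [new]
{1,2,3,4} --a--> {1,3,4,5}  [seen]
{1,2,3,4} --b--> {1,2,3,4,5}  [seen]
{2,3,5} --a--> {1,2,3,4,5}  [seen]
{2,3,5} --b--> {1,3,4}  [seen]
{1,3,5} --a--> {1,2,3,5}  [seen]
{1,3,5} --b--> {1,3,4,5}  [seen]
{1,2,3,4,5} --a--> {1,2,3,4,5}  [seen]
{1,2,3,4,5} --b--> {1,2,3,4,5}  [seen]
{1,3,4,5} --a--> {1,2,3,5}  [seen]
{1,3,4,5} --b--> {1,2,3,4,5}  [seen]
Reachable DFA states: {1}, {3}, {3,4,5}, {1,5}, {1,3,4}, {1,2,3,5}, {1,2,3,4}, {2,3,5}, {1,3,5}, {1,2,3,4,5}, {1,3,4,5}.
Accepting DFA states (contain an NFA accepting state): {3}, {3,4,5}, {1,5}, {1,3,4}, {1,2,3,5}, {1,2,3,4}, {2,3,5}, {1,3,5}, {1,2,3,4,5}, {1,3,4,5}.

10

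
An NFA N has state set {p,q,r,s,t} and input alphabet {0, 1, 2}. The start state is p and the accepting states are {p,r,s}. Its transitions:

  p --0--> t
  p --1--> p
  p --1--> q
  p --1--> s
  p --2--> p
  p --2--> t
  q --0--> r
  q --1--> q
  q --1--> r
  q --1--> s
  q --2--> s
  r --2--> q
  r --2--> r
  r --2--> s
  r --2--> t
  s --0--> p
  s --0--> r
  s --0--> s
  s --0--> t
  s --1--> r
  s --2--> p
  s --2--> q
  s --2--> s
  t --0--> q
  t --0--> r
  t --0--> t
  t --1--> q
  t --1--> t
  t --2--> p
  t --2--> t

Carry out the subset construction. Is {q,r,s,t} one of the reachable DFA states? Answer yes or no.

yes

Start state of the DFA: {p}.
{p} --0--> {t}  [new]
{p} --1--> {p,q,s}  [new]
{p} --2--> {p,t}  [new]
{t} --0--> {q,r,t}  [new]
{t} --1--> {q,t}  [new]
{t} --2--> {p,t}  [seen]
{p,q,s} --0--> {p,r,s,t}  [new]
{p,q,s} --1--> {p,q,r,s}  [new]
{p,q,s} --2--> {p,q,s,t}  [new]
{p,t} --0--> {q,r,t}  [seen]
{p,t} --1--> {p,q,s,t}  [seen]
{p,t} --2--> {p,t}  [seen]
{q,r,t} --0--> {q,r,t}  [seen]
{q,r,t} --1--> {q,r,s,t}  [new]
{q,r,t} --2--> {p,q,r,s,t}  [new]
{q,t} --0--> {q,r,t}  [seen]
{q,t} --1--> {q,r,s,t}  [seen]
{q,t} --2--> {p,s,t}  [new]
{p,r,s,t} --0--> {p,q,r,s,t}  [seen]
{p,r,s,t} --1--> {p,q,r,s,t}  [seen]
{p,r,s,t} --2--> {p,q,r,s,t}  [seen]
{p,q,r,s} --0--> {p,r,s,t}  [seen]
{p,q,r,s} --1--> {p,q,r,s}  [seen]
{p,q,r,s} --2--> {p,q,r,s,t}  [seen]
{p,q,s,t} --0--> {p,q,r,s,t}  [seen]
{p,q,s,t} --1--> {p,q,r,s,t}  [seen]
{p,q,s,t} --2--> {p,q,s,t}  [seen]
{q,r,s,t} --0--> {p,q,r,s,t}  [seen]
{q,r,s,t} --1--> {q,r,s,t}  [seen]
{q,r,s,t} --2--> {p,q,r,s,t}  [seen]
{p,q,r,s,t} --0--> {p,q,r,s,t}  [seen]
{p,q,r,s,t} --1--> {p,q,r,s,t}  [seen]
{p,q,r,s,t} --2--> {p,q,r,s,t}  [seen]
{p,s,t} --0--> {p,q,r,s,t}  [seen]
{p,s,t} --1--> {p,q,r,s,t}  [seen]
{p,s,t} --2--> {p,q,s,t}  [seen]
Reachable DFA states: {p}, {t}, {p,q,s}, {p,t}, {q,r,t}, {q,t}, {p,r,s,t}, {p,q,r,s}, {p,q,s,t}, {q,r,s,t}, {p,q,r,s,t}, {p,s,t}.
{q,r,s,t} is among them.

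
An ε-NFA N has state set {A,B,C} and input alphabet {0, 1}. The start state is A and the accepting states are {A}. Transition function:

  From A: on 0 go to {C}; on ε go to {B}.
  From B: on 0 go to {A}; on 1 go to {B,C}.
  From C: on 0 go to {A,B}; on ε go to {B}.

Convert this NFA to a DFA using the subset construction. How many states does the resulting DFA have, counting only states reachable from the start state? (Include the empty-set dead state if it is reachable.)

Start state of the DFA: {A,B} (ε-closure of the NFA start).
{A,B} --0--> {A,B,C}  [new]
{A,B} --1--> {B,C}  [new]
{A,B,C} --0--> {A,B,C}  [seen]
{A,B,C} --1--> {B,C}  [seen]
{B,C} --0--> {A,B}  [seen]
{B,C} --1--> {B,C}  [seen]
Reachable DFA states: {A,B}, {A,B,C}, {B,C}.

3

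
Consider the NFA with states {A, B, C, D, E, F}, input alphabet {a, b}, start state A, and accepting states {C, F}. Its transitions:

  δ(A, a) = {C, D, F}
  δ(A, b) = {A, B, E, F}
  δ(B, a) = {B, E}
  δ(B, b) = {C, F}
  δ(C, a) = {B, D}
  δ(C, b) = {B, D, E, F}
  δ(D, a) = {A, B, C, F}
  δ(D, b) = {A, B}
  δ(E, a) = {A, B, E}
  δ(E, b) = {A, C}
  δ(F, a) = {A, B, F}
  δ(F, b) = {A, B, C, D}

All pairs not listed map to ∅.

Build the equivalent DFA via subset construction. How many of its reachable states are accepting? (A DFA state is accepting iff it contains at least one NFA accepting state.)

4

Start state of the DFA: {A}.
{A} --a--> {C, D, F}  [new]
{A} --b--> {A, B, E, F}  [new]
{C, D, F} --a--> {A, B, C, D, F}  [new]
{C, D, F} --b--> {A, B, C, D, E, F}  [new]
{A, B, E, F} --a--> {A, B, C, D, E, F}  [seen]
{A, B, E, F} --b--> {A, B, C, D, E, F}  [seen]
{A, B, C, D, F} --a--> {A, B, C, D, E, F}  [seen]
{A, B, C, D, F} --b--> {A, B, C, D, E, F}  [seen]
{A, B, C, D, E, F} --a--> {A, B, C, D, E, F}  [seen]
{A, B, C, D, E, F} --b--> {A, B, C, D, E, F}  [seen]
Reachable DFA states: {A}, {C, D, F}, {A, B, E, F}, {A, B, C, D, F}, {A, B, C, D, E, F}.
Accepting DFA states (contain an NFA accepting state): {C, D, F}, {A, B, E, F}, {A, B, C, D, F}, {A, B, C, D, E, F}.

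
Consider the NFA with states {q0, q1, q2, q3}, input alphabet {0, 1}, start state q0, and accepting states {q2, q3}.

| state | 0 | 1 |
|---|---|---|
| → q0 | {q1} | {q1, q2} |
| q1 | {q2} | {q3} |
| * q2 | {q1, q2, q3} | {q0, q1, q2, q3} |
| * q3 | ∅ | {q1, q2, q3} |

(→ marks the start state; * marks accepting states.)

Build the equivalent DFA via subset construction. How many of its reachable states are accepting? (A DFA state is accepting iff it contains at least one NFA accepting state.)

Start state of the DFA: {q0}.
{q0} --0--> {q1}  [new]
{q0} --1--> {q1, q2}  [new]
{q1} --0--> {q2}  [new]
{q1} --1--> {q3}  [new]
{q1, q2} --0--> {q1, q2, q3}  [new]
{q1, q2} --1--> {q0, q1, q2, q3}  [new]
{q2} --0--> {q1, q2, q3}  [seen]
{q2} --1--> {q0, q1, q2, q3}  [seen]
{q3} --0--> ∅  [new]
{q3} --1--> {q1, q2, q3}  [seen]
{q1, q2, q3} --0--> {q1, q2, q3}  [seen]
{q1, q2, q3} --1--> {q0, q1, q2, q3}  [seen]
{q0, q1, q2, q3} --0--> {q1, q2, q3}  [seen]
{q0, q1, q2, q3} --1--> {q0, q1, q2, q3}  [seen]
∅ --0--> ∅  [seen]
∅ --1--> ∅  [seen]
Reachable DFA states: {q0}, {q1}, {q1, q2}, {q2}, {q3}, {q1, q2, q3}, {q0, q1, q2, q3}, ∅.
Accepting DFA states (contain an NFA accepting state): {q1, q2}, {q2}, {q3}, {q1, q2, q3}, {q0, q1, q2, q3}.

5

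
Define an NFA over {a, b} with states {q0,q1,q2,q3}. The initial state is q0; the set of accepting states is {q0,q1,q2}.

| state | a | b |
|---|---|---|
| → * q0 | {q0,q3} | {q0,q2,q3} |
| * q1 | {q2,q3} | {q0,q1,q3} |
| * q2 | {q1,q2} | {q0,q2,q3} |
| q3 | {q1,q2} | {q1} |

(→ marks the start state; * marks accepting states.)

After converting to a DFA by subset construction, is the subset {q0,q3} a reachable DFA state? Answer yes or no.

yes

Start state of the DFA: {q0}.
{q0} --a--> {q0,q3}  [new]
{q0} --b--> {q0,q2,q3}  [new]
{q0,q3} --a--> {q0,q1,q2,q3}  [new]
{q0,q3} --b--> {q0,q1,q2,q3}  [seen]
{q0,q2,q3} --a--> {q0,q1,q2,q3}  [seen]
{q0,q2,q3} --b--> {q0,q1,q2,q3}  [seen]
{q0,q1,q2,q3} --a--> {q0,q1,q2,q3}  [seen]
{q0,q1,q2,q3} --b--> {q0,q1,q2,q3}  [seen]
Reachable DFA states: {q0}, {q0,q3}, {q0,q2,q3}, {q0,q1,q2,q3}.
{q0,q3} is among them.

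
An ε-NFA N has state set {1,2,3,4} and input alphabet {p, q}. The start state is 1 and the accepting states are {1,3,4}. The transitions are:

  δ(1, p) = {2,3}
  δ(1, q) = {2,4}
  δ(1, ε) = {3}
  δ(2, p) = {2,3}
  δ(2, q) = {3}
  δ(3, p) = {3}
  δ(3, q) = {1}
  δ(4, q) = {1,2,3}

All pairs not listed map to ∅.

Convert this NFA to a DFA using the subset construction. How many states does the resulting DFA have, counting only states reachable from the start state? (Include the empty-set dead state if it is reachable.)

3

Start state of the DFA: {1,3} (ε-closure of the NFA start).
{1,3} --p--> {2,3}  [new]
{1,3} --q--> {1,2,3,4}  [new]
{2,3} --p--> {2,3}  [seen]
{2,3} --q--> {1,3}  [seen]
{1,2,3,4} --p--> {2,3}  [seen]
{1,2,3,4} --q--> {1,2,3,4}  [seen]
Reachable DFA states: {1,3}, {2,3}, {1,2,3,4}.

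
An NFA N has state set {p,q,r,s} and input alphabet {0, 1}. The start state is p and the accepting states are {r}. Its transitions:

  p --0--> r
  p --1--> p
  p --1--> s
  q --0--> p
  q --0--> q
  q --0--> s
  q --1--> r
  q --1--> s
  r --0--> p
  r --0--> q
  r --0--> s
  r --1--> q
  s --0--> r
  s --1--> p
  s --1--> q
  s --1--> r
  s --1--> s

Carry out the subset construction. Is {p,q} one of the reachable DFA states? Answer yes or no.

Start state of the DFA: {p}.
{p} --0--> {r}  [new]
{p} --1--> {p,s}  [new]
{r} --0--> {p,q,s}  [new]
{r} --1--> {q}  [new]
{p,s} --0--> {r}  [seen]
{p,s} --1--> {p,q,r,s}  [new]
{p,q,s} --0--> {p,q,r,s}  [seen]
{p,q,s} --1--> {p,q,r,s}  [seen]
{q} --0--> {p,q,s}  [seen]
{q} --1--> {r,s}  [new]
{p,q,r,s} --0--> {p,q,r,s}  [seen]
{p,q,r,s} --1--> {p,q,r,s}  [seen]
{r,s} --0--> {p,q,r,s}  [seen]
{r,s} --1--> {p,q,r,s}  [seen]
Reachable DFA states: {p}, {r}, {p,s}, {p,q,s}, {q}, {p,q,r,s}, {r,s}.
{p,q} is not among them.

no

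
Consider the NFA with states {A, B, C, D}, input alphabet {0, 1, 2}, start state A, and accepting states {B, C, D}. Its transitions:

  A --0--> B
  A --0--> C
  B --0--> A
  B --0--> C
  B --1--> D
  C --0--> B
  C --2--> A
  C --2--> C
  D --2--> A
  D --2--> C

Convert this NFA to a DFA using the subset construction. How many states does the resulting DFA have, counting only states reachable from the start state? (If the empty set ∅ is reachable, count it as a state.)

6

Start state of the DFA: {A}.
{A} --0--> {B, C}  [new]
{A} --1--> ∅  [new]
{A} --2--> ∅  [seen]
{B, C} --0--> {A, B, C}  [new]
{B, C} --1--> {D}  [new]
{B, C} --2--> {A, C}  [new]
∅ --0--> ∅  [seen]
∅ --1--> ∅  [seen]
∅ --2--> ∅  [seen]
{A, B, C} --0--> {A, B, C}  [seen]
{A, B, C} --1--> {D}  [seen]
{A, B, C} --2--> {A, C}  [seen]
{D} --0--> ∅  [seen]
{D} --1--> ∅  [seen]
{D} --2--> {A, C}  [seen]
{A, C} --0--> {B, C}  [seen]
{A, C} --1--> ∅  [seen]
{A, C} --2--> {A, C}  [seen]
Reachable DFA states: {A}, {B, C}, ∅, {A, B, C}, {D}, {A, C}.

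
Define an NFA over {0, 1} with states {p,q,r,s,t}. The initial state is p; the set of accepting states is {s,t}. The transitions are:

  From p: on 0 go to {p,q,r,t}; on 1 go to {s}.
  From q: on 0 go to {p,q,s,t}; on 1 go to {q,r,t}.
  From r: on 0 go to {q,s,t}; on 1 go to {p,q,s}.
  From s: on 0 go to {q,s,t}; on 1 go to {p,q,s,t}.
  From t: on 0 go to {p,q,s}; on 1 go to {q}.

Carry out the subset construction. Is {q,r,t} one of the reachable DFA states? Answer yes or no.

Start state of the DFA: {p}.
{p} --0--> {p,q,r,t}  [new]
{p} --1--> {s}  [new]
{p,q,r,t} --0--> {p,q,r,s,t}  [new]
{p,q,r,t} --1--> {p,q,r,s,t}  [seen]
{s} --0--> {q,s,t}  [new]
{s} --1--> {p,q,s,t}  [new]
{p,q,r,s,t} --0--> {p,q,r,s,t}  [seen]
{p,q,r,s,t} --1--> {p,q,r,s,t}  [seen]
{q,s,t} --0--> {p,q,s,t}  [seen]
{q,s,t} --1--> {p,q,r,s,t}  [seen]
{p,q,s,t} --0--> {p,q,r,s,t}  [seen]
{p,q,s,t} --1--> {p,q,r,s,t}  [seen]
Reachable DFA states: {p}, {p,q,r,t}, {s}, {p,q,r,s,t}, {q,s,t}, {p,q,s,t}.
{q,r,t} is not among them.

no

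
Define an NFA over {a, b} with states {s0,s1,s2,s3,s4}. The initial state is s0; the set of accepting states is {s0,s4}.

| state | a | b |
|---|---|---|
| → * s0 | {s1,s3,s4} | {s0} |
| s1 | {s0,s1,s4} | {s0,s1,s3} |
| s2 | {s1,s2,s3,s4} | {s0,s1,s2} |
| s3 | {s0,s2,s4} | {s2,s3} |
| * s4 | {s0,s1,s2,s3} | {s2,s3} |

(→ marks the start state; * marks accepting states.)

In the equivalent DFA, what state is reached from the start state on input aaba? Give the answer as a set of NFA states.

{s0,s1,s2,s3,s4}

Start: {s0}.
δ(s0,a) = {s1,s3,s4}.
Union: {s1,s3,s4}.
After a: {s1,s3,s4}.
δ(s1,a) = {s0,s1,s4}; δ(s3,a) = {s0,s2,s4}; δ(s4,a) = {s0,s1,s2,s3}.
Union: {s0,s1,s2,s3,s4}.
After a: {s0,s1,s2,s3,s4}.
δ(s0,b) = {s0}; δ(s1,b) = {s0,s1,s3}; δ(s2,b) = {s0,s1,s2}; δ(s3,b) = {s2,s3}; δ(s4,b) = {s2,s3}.
Union: {s0,s1,s2,s3}.
After b: {s0,s1,s2,s3}.
δ(s0,a) = {s1,s3,s4}; δ(s1,a) = {s0,s1,s4}; δ(s2,a) = {s1,s2,s3,s4}; δ(s3,a) = {s0,s2,s4}.
Union: {s0,s1,s2,s3,s4}.
After a: {s0,s1,s2,s3,s4}.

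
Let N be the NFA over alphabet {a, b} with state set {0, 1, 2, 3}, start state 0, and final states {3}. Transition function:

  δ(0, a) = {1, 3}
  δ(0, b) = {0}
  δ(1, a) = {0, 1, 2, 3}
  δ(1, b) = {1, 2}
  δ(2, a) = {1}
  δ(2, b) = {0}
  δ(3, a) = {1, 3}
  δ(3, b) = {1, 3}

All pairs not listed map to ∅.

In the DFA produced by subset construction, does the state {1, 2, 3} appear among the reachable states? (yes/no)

Start state of the DFA: {0}.
{0} --a--> {1, 3}  [new]
{0} --b--> {0}  [seen]
{1, 3} --a--> {0, 1, 2, 3}  [new]
{1, 3} --b--> {1, 2, 3}  [new]
{0, 1, 2, 3} --a--> {0, 1, 2, 3}  [seen]
{0, 1, 2, 3} --b--> {0, 1, 2, 3}  [seen]
{1, 2, 3} --a--> {0, 1, 2, 3}  [seen]
{1, 2, 3} --b--> {0, 1, 2, 3}  [seen]
Reachable DFA states: {0}, {1, 3}, {0, 1, 2, 3}, {1, 2, 3}.
{1, 2, 3} is among them.

yes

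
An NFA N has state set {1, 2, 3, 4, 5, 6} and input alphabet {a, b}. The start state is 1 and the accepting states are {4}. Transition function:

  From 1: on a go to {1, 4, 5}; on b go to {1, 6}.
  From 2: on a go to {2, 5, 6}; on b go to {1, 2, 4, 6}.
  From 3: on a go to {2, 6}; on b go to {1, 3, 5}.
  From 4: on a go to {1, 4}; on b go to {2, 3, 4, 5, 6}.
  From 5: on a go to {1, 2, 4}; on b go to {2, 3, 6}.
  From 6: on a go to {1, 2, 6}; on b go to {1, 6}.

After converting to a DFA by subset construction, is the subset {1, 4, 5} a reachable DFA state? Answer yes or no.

yes

Start state of the DFA: {1}.
{1} --a--> {1, 4, 5}  [new]
{1} --b--> {1, 6}  [new]
{1, 4, 5} --a--> {1, 2, 4, 5}  [new]
{1, 4, 5} --b--> {1, 2, 3, 4, 5, 6}  [new]
{1, 6} --a--> {1, 2, 4, 5, 6}  [new]
{1, 6} --b--> {1, 6}  [seen]
{1, 2, 4, 5} --a--> {1, 2, 4, 5, 6}  [seen]
{1, 2, 4, 5} --b--> {1, 2, 3, 4, 5, 6}  [seen]
{1, 2, 3, 4, 5, 6} --a--> {1, 2, 4, 5, 6}  [seen]
{1, 2, 3, 4, 5, 6} --b--> {1, 2, 3, 4, 5, 6}  [seen]
{1, 2, 4, 5, 6} --a--> {1, 2, 4, 5, 6}  [seen]
{1, 2, 4, 5, 6} --b--> {1, 2, 3, 4, 5, 6}  [seen]
Reachable DFA states: {1}, {1, 4, 5}, {1, 6}, {1, 2, 4, 5}, {1, 2, 3, 4, 5, 6}, {1, 2, 4, 5, 6}.
{1, 4, 5} is among them.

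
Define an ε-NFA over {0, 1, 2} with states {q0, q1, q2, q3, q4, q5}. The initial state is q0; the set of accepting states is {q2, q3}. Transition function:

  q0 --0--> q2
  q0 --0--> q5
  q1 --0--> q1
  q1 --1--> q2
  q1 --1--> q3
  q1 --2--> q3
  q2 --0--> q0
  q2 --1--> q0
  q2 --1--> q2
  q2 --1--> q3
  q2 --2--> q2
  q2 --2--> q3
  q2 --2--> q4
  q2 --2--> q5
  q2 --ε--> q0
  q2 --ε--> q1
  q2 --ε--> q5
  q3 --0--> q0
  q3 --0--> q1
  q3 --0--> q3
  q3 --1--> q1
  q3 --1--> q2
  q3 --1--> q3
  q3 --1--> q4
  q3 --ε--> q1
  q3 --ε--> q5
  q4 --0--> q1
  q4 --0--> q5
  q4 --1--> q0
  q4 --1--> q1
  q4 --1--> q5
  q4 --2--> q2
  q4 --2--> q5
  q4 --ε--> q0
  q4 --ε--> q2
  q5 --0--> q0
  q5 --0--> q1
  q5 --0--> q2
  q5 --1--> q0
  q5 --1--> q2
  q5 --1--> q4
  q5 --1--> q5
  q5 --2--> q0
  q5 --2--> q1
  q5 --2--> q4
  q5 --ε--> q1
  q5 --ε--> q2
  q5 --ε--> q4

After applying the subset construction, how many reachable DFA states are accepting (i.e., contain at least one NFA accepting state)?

2

Start state of the DFA: {q0} (ε-closure of the NFA start).
{q0} --0--> {q0, q1, q2, q4, q5}  [new]
{q0} --1--> ∅  [new]
{q0} --2--> ∅  [seen]
{q0, q1, q2, q4, q5} --0--> {q0, q1, q2, q4, q5}  [seen]
{q0, q1, q2, q4, q5} --1--> {q0, q1, q2, q3, q4, q5}  [new]
{q0, q1, q2, q4, q5} --2--> {q0, q1, q2, q3, q4, q5}  [seen]
∅ --0--> ∅  [seen]
∅ --1--> ∅  [seen]
∅ --2--> ∅  [seen]
{q0, q1, q2, q3, q4, q5} --0--> {q0, q1, q2, q3, q4, q5}  [seen]
{q0, q1, q2, q3, q4, q5} --1--> {q0, q1, q2, q3, q4, q5}  [seen]
{q0, q1, q2, q3, q4, q5} --2--> {q0, q1, q2, q3, q4, q5}  [seen]
Reachable DFA states: {q0}, {q0, q1, q2, q4, q5}, ∅, {q0, q1, q2, q3, q4, q5}.
Accepting DFA states (contain an NFA accepting state): {q0, q1, q2, q4, q5}, {q0, q1, q2, q3, q4, q5}.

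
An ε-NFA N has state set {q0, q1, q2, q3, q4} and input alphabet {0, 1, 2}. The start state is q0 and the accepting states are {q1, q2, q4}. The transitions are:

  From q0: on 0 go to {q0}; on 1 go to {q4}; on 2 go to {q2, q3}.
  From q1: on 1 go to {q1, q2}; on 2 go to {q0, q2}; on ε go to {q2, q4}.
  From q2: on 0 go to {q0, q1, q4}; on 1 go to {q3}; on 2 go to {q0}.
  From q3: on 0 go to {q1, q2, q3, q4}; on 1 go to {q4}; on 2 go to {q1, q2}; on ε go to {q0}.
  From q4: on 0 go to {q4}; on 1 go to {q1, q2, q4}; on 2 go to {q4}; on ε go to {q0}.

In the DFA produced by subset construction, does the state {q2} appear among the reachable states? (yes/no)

no

Start state of the DFA: {q0} (ε-closure of the NFA start).
{q0} --0--> {q0}  [seen]
{q0} --1--> {q0, q4}  [new]
{q0} --2--> {q0, q2, q3}  [new]
{q0, q4} --0--> {q0, q4}  [seen]
{q0, q4} --1--> {q0, q1, q2, q4}  [new]
{q0, q4} --2--> {q0, q2, q3, q4}  [new]
{q0, q2, q3} --0--> {q0, q1, q2, q3, q4}  [new]
{q0, q2, q3} --1--> {q0, q3, q4}  [new]
{q0, q2, q3} --2--> {q0, q1, q2, q3, q4}  [seen]
{q0, q1, q2, q4} --0--> {q0, q1, q2, q4}  [seen]
{q0, q1, q2, q4} --1--> {q0, q1, q2, q3, q4}  [seen]
{q0, q1, q2, q4} --2--> {q0, q2, q3, q4}  [seen]
{q0, q2, q3, q4} --0--> {q0, q1, q2, q3, q4}  [seen]
{q0, q2, q3, q4} --1--> {q0, q1, q2, q3, q4}  [seen]
{q0, q2, q3, q4} --2--> {q0, q1, q2, q3, q4}  [seen]
{q0, q1, q2, q3, q4} --0--> {q0, q1, q2, q3, q4}  [seen]
{q0, q1, q2, q3, q4} --1--> {q0, q1, q2, q3, q4}  [seen]
{q0, q1, q2, q3, q4} --2--> {q0, q1, q2, q3, q4}  [seen]
{q0, q3, q4} --0--> {q0, q1, q2, q3, q4}  [seen]
{q0, q3, q4} --1--> {q0, q1, q2, q4}  [seen]
{q0, q3, q4} --2--> {q0, q1, q2, q3, q4}  [seen]
Reachable DFA states: {q0}, {q0, q4}, {q0, q2, q3}, {q0, q1, q2, q4}, {q0, q2, q3, q4}, {q0, q1, q2, q3, q4}, {q0, q3, q4}.
{q2} is not among them.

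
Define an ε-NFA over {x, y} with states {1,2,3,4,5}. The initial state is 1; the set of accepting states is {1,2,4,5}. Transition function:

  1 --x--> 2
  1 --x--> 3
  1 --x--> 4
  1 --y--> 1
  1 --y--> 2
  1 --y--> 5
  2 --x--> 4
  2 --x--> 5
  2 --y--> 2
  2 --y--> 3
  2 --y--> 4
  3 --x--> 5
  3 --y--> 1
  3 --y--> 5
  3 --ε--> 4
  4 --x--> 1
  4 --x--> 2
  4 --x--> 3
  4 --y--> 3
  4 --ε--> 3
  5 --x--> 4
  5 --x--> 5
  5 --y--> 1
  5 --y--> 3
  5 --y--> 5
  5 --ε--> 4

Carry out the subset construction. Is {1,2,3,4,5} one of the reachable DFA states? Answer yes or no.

yes

Start state of the DFA: {1} (ε-closure of the NFA start).
{1} --x--> {2,3,4}  [new]
{1} --y--> {1,2,3,4,5}  [new]
{2,3,4} --x--> {1,2,3,4,5}  [seen]
{2,3,4} --y--> {1,2,3,4,5}  [seen]
{1,2,3,4,5} --x--> {1,2,3,4,5}  [seen]
{1,2,3,4,5} --y--> {1,2,3,4,5}  [seen]
Reachable DFA states: {1}, {2,3,4}, {1,2,3,4,5}.
{1,2,3,4,5} is among them.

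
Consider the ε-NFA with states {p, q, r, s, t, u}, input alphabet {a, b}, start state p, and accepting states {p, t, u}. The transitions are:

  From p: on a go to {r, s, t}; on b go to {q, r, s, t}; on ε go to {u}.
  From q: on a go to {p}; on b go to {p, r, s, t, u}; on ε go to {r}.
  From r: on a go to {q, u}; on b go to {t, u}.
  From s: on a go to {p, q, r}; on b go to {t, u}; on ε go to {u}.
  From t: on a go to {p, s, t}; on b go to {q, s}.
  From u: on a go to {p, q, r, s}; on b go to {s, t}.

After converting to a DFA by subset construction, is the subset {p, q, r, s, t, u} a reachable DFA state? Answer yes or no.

yes

Start state of the DFA: {p, u} (ε-closure of the NFA start).
{p, u} --a--> {p, q, r, s, t, u}  [new]
{p, u} --b--> {q, r, s, t, u}  [new]
{p, q, r, s, t, u} --a--> {p, q, r, s, t, u}  [seen]
{p, q, r, s, t, u} --b--> {p, q, r, s, t, u}  [seen]
{q, r, s, t, u} --a--> {p, q, r, s, t, u}  [seen]
{q, r, s, t, u} --b--> {p, q, r, s, t, u}  [seen]
Reachable DFA states: {p, u}, {p, q, r, s, t, u}, {q, r, s, t, u}.
{p, q, r, s, t, u} is among them.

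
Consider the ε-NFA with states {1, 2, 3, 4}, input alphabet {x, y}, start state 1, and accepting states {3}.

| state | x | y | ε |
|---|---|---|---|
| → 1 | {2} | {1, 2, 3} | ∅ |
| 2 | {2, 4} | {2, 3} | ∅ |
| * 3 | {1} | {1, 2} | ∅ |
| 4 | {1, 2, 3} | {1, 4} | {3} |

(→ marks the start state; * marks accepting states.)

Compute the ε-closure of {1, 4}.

Begin with {1, 4}.
4 →ε {3}; add 3.
ε-closure = {1, 3, 4}.

{1, 3, 4}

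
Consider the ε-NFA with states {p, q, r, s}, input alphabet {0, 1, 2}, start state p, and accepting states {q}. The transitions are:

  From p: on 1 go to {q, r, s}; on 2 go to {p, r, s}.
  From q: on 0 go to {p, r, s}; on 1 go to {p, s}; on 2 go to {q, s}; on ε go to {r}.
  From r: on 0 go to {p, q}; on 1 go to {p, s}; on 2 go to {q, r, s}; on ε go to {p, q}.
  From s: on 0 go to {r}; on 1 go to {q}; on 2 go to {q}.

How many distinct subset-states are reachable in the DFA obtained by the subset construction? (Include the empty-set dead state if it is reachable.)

3

Start state of the DFA: {p} (ε-closure of the NFA start).
{p} --0--> ∅  [new]
{p} --1--> {p, q, r, s}  [new]
{p} --2--> {p, q, r, s}  [seen]
∅ --0--> ∅  [seen]
∅ --1--> ∅  [seen]
∅ --2--> ∅  [seen]
{p, q, r, s} --0--> {p, q, r, s}  [seen]
{p, q, r, s} --1--> {p, q, r, s}  [seen]
{p, q, r, s} --2--> {p, q, r, s}  [seen]
Reachable DFA states: {p}, ∅, {p, q, r, s}.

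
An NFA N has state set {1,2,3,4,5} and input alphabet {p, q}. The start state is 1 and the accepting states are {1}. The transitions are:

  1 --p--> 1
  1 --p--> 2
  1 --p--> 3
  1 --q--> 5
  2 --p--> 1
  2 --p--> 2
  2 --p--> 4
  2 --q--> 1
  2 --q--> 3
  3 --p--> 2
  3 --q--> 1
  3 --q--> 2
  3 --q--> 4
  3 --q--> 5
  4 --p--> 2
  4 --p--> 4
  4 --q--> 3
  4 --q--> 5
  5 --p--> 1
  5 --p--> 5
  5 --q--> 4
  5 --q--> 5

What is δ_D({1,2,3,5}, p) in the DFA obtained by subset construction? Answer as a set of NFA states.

δ(1,p) = {1,2,3}; δ(2,p) = {1,2,4}; δ(3,p) = {2}; δ(5,p) = {1,5}.
Union: {1,2,3,4,5}.

{1,2,3,4,5}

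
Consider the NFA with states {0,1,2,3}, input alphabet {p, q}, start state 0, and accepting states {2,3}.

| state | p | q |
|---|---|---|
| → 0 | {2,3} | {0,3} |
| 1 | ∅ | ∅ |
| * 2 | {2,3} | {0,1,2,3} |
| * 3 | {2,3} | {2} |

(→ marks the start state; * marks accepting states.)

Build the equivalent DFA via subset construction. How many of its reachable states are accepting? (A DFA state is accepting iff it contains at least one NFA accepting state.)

4

Start state of the DFA: {0}.
{0} --p--> {2,3}  [new]
{0} --q--> {0,3}  [new]
{2,3} --p--> {2,3}  [seen]
{2,3} --q--> {0,1,2,3}  [new]
{0,3} --p--> {2,3}  [seen]
{0,3} --q--> {0,2,3}  [new]
{0,1,2,3} --p--> {2,3}  [seen]
{0,1,2,3} --q--> {0,1,2,3}  [seen]
{0,2,3} --p--> {2,3}  [seen]
{0,2,3} --q--> {0,1,2,3}  [seen]
Reachable DFA states: {0}, {2,3}, {0,3}, {0,1,2,3}, {0,2,3}.
Accepting DFA states (contain an NFA accepting state): {2,3}, {0,3}, {0,1,2,3}, {0,2,3}.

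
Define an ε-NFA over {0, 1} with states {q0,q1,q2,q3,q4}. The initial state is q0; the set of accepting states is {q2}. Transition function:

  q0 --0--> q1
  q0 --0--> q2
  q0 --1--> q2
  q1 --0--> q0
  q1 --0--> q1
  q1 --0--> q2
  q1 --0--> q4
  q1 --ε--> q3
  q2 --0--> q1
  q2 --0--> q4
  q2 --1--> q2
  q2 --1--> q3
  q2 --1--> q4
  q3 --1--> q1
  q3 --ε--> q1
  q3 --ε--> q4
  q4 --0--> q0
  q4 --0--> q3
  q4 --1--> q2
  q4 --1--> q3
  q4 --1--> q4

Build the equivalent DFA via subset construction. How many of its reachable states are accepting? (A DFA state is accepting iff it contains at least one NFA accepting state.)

3

Start state of the DFA: {q0} (ε-closure of the NFA start).
{q0} --0--> {q1,q2,q3,q4}  [new]
{q0} --1--> {q2}  [new]
{q1,q2,q3,q4} --0--> {q0,q1,q2,q3,q4}  [new]
{q1,q2,q3,q4} --1--> {q1,q2,q3,q4}  [seen]
{q2} --0--> {q1,q3,q4}  [new]
{q2} --1--> {q1,q2,q3,q4}  [seen]
{q0,q1,q2,q3,q4} --0--> {q0,q1,q2,q3,q4}  [seen]
{q0,q1,q2,q3,q4} --1--> {q1,q2,q3,q4}  [seen]
{q1,q3,q4} --0--> {q0,q1,q2,q3,q4}  [seen]
{q1,q3,q4} --1--> {q1,q2,q3,q4}  [seen]
Reachable DFA states: {q0}, {q1,q2,q3,q4}, {q2}, {q0,q1,q2,q3,q4}, {q1,q3,q4}.
Accepting DFA states (contain an NFA accepting state): {q1,q2,q3,q4}, {q2}, {q0,q1,q2,q3,q4}.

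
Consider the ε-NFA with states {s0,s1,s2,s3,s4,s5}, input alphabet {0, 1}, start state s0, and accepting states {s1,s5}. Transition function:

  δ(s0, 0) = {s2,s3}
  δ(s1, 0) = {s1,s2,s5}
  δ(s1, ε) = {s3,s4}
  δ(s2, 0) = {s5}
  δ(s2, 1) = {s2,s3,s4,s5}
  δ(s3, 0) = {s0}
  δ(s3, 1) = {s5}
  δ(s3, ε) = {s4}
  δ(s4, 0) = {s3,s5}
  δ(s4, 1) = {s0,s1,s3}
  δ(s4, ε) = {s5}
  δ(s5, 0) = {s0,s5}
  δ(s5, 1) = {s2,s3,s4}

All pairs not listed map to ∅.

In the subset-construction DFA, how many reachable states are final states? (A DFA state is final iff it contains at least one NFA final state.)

4

Start state of the DFA: {s0} (ε-closure of the NFA start).
{s0} --0--> {s2,s3,s4,s5}  [new]
{s0} --1--> ∅  [new]
{s2,s3,s4,s5} --0--> {s0,s3,s4,s5}  [new]
{s2,s3,s4,s5} --1--> {s0,s1,s2,s3,s4,s5}  [new]
∅ --0--> ∅  [seen]
∅ --1--> ∅  [seen]
{s0,s3,s4,s5} --0--> {s0,s2,s3,s4,s5}  [new]
{s0,s3,s4,s5} --1--> {s0,s1,s2,s3,s4,s5}  [seen]
{s0,s1,s2,s3,s4,s5} --0--> {s0,s1,s2,s3,s4,s5}  [seen]
{s0,s1,s2,s3,s4,s5} --1--> {s0,s1,s2,s3,s4,s5}  [seen]
{s0,s2,s3,s4,s5} --0--> {s0,s2,s3,s4,s5}  [seen]
{s0,s2,s3,s4,s5} --1--> {s0,s1,s2,s3,s4,s5}  [seen]
Reachable DFA states: {s0}, {s2,s3,s4,s5}, ∅, {s0,s3,s4,s5}, {s0,s1,s2,s3,s4,s5}, {s0,s2,s3,s4,s5}.
Accepting DFA states (contain an NFA accepting state): {s2,s3,s4,s5}, {s0,s3,s4,s5}, {s0,s1,s2,s3,s4,s5}, {s0,s2,s3,s4,s5}.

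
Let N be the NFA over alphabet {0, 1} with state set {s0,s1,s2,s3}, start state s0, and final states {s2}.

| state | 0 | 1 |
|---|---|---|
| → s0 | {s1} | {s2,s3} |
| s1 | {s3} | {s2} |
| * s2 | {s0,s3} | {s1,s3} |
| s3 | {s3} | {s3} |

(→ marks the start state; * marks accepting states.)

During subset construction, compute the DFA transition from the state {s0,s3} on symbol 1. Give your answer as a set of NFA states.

δ(s0,1) = {s2,s3}; δ(s3,1) = {s3}.
Union: {s2,s3}.

{s2,s3}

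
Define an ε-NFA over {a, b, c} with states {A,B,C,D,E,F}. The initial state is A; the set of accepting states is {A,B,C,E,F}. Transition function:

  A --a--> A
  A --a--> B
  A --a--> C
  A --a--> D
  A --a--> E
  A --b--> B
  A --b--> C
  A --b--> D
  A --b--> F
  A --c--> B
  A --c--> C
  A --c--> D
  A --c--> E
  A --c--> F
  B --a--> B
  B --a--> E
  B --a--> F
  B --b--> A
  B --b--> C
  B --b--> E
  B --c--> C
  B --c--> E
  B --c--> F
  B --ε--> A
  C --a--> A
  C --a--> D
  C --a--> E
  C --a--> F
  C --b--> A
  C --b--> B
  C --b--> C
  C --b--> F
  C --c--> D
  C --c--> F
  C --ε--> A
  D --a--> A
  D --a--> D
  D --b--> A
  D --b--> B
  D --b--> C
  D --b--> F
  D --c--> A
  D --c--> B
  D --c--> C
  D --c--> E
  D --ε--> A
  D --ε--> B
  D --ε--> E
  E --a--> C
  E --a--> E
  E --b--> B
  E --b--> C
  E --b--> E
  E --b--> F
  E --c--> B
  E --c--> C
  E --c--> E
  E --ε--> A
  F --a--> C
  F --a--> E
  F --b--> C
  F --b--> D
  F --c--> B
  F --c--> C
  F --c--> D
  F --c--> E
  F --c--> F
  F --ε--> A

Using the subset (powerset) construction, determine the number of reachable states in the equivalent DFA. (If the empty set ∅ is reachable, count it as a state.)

3

Start state of the DFA: {A} (ε-closure of the NFA start).
{A} --a--> {A,B,C,D,E}  [new]
{A} --b--> {A,B,C,D,E,F}  [new]
{A} --c--> {A,B,C,D,E,F}  [seen]
{A,B,C,D,E} --a--> {A,B,C,D,E,F}  [seen]
{A,B,C,D,E} --b--> {A,B,C,D,E,F}  [seen]
{A,B,C,D,E} --c--> {A,B,C,D,E,F}  [seen]
{A,B,C,D,E,F} --a--> {A,B,C,D,E,F}  [seen]
{A,B,C,D,E,F} --b--> {A,B,C,D,E,F}  [seen]
{A,B,C,D,E,F} --c--> {A,B,C,D,E,F}  [seen]
Reachable DFA states: {A}, {A,B,C,D,E}, {A,B,C,D,E,F}.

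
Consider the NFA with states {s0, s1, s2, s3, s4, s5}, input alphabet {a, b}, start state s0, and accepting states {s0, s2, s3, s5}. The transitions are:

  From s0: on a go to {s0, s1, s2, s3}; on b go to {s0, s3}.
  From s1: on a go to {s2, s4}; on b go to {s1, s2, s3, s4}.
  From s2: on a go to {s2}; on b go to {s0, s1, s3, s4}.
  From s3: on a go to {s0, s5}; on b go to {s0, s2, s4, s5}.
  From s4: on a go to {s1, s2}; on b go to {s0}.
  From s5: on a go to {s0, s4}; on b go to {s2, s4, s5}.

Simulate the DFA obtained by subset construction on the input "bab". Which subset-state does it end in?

Start: {s0}.
δ(s0,b) = {s0, s3}.
Union: {s0, s3}.
After b: {s0, s3}.
δ(s0,a) = {s0, s1, s2, s3}; δ(s3,a) = {s0, s5}.
Union: {s0, s1, s2, s3, s5}.
After a: {s0, s1, s2, s3, s5}.
δ(s0,b) = {s0, s3}; δ(s1,b) = {s1, s2, s3, s4}; δ(s2,b) = {s0, s1, s3, s4}; δ(s3,b) = {s0, s2, s4, s5}; δ(s5,b) = {s2, s4, s5}.
Union: {s0, s1, s2, s3, s4, s5}.
After b: {s0, s1, s2, s3, s4, s5}.

{s0, s1, s2, s3, s4, s5}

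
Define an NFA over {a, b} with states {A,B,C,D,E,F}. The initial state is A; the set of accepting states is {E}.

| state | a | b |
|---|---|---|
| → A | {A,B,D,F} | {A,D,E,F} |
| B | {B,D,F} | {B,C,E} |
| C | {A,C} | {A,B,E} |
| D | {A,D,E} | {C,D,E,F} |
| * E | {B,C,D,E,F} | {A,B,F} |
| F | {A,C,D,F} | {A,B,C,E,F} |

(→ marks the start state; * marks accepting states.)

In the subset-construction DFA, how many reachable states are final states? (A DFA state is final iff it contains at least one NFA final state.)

2

Start state of the DFA: {A}.
{A} --a--> {A,B,D,F}  [new]
{A} --b--> {A,D,E,F}  [new]
{A,B,D,F} --a--> {A,B,C,D,E,F}  [new]
{A,B,D,F} --b--> {A,B,C,D,E,F}  [seen]
{A,D,E,F} --a--> {A,B,C,D,E,F}  [seen]
{A,D,E,F} --b--> {A,B,C,D,E,F}  [seen]
{A,B,C,D,E,F} --a--> {A,B,C,D,E,F}  [seen]
{A,B,C,D,E,F} --b--> {A,B,C,D,E,F}  [seen]
Reachable DFA states: {A}, {A,B,D,F}, {A,D,E,F}, {A,B,C,D,E,F}.
Accepting DFA states (contain an NFA accepting state): {A,D,E,F}, {A,B,C,D,E,F}.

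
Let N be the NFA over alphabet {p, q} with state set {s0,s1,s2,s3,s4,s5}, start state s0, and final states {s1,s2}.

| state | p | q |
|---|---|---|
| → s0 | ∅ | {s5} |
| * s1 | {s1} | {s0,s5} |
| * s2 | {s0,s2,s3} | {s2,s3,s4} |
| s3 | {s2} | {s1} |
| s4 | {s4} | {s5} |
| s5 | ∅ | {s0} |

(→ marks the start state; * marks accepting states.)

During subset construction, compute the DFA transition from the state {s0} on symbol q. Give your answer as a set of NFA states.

{s5}

δ(s0,q) = {s5}.
Union: {s5}.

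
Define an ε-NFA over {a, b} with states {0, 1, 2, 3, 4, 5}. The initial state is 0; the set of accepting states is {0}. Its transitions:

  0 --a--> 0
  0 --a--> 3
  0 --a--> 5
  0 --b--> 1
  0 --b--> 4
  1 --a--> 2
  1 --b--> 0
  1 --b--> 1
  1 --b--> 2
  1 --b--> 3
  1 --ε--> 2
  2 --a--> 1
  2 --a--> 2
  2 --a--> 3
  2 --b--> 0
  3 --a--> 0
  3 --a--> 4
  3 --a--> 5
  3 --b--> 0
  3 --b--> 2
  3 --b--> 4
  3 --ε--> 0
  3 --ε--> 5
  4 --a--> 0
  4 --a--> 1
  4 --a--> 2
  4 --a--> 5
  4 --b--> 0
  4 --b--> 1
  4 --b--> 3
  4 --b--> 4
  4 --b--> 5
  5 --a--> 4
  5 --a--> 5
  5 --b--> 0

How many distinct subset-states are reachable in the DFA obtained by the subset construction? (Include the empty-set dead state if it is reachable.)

7

Start state of the DFA: {0} (ε-closure of the NFA start).
{0} --a--> {0, 3, 5}  [new]
{0} --b--> {1, 2, 4}  [new]
{0, 3, 5} --a--> {0, 3, 4, 5}  [new]
{0, 3, 5} --b--> {0, 1, 2, 4}  [new]
{1, 2, 4} --a--> {0, 1, 2, 3, 5}  [new]
{1, 2, 4} --b--> {0, 1, 2, 3, 4, 5}  [new]
{0, 3, 4, 5} --a--> {0, 1, 2, 3, 4, 5}  [seen]
{0, 3, 4, 5} --b--> {0, 1, 2, 3, 4, 5}  [seen]
{0, 1, 2, 4} --a--> {0, 1, 2, 3, 5}  [seen]
{0, 1, 2, 4} --b--> {0, 1, 2, 3, 4, 5}  [seen]
{0, 1, 2, 3, 5} --a--> {0, 1, 2, 3, 4, 5}  [seen]
{0, 1, 2, 3, 5} --b--> {0, 1, 2, 3, 4, 5}  [seen]
{0, 1, 2, 3, 4, 5} --a--> {0, 1, 2, 3, 4, 5}  [seen]
{0, 1, 2, 3, 4, 5} --b--> {0, 1, 2, 3, 4, 5}  [seen]
Reachable DFA states: {0}, {0, 3, 5}, {1, 2, 4}, {0, 3, 4, 5}, {0, 1, 2, 4}, {0, 1, 2, 3, 5}, {0, 1, 2, 3, 4, 5}.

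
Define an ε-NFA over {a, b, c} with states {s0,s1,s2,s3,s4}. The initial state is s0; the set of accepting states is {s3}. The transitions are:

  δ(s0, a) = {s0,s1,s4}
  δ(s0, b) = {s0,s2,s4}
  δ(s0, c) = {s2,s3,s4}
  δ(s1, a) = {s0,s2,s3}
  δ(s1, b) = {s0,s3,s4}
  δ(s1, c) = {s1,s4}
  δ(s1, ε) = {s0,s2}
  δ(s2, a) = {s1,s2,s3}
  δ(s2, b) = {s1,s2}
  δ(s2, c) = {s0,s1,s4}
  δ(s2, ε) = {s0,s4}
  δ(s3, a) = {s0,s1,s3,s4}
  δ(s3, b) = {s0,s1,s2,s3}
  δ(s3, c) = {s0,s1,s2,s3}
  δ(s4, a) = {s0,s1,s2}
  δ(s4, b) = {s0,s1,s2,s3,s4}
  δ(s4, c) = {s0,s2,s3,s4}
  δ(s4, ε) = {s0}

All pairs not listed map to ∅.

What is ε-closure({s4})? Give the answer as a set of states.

Begin with {s4}.
s4 →ε {s0}; add s0.
ε-closure = {s0,s4}.

{s0,s4}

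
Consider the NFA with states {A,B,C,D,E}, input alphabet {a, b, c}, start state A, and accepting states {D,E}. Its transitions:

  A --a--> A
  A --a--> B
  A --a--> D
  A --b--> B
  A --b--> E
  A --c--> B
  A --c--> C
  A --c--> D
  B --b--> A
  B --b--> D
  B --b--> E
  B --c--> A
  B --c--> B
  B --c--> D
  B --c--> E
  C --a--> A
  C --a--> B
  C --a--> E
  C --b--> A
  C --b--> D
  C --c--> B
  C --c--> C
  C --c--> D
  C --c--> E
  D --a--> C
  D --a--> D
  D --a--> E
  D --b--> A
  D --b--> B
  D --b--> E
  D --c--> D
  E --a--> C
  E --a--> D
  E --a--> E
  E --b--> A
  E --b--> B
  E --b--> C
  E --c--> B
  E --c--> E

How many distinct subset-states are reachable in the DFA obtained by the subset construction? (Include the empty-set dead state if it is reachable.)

8

Start state of the DFA: {A}.
{A} --a--> {A,B,D}  [new]
{A} --b--> {B,E}  [new]
{A} --c--> {B,C,D}  [new]
{A,B,D} --a--> {A,B,C,D,E}  [new]
{A,B,D} --b--> {A,B,D,E}  [new]
{A,B,D} --c--> {A,B,C,D,E}  [seen]
{B,E} --a--> {C,D,E}  [new]
{B,E} --b--> {A,B,C,D,E}  [seen]
{B,E} --c--> {A,B,D,E}  [seen]
{B,C,D} --a--> {A,B,C,D,E}  [seen]
{B,C,D} --b--> {A,B,D,E}  [seen]
{B,C,D} --c--> {A,B,C,D,E}  [seen]
{A,B,C,D,E} --a--> {A,B,C,D,E}  [seen]
{A,B,C,D,E} --b--> {A,B,C,D,E}  [seen]
{A,B,C,D,E} --c--> {A,B,C,D,E}  [seen]
{A,B,D,E} --a--> {A,B,C,D,E}  [seen]
{A,B,D,E} --b--> {A,B,C,D,E}  [seen]
{A,B,D,E} --c--> {A,B,C,D,E}  [seen]
{C,D,E} --a--> {A,B,C,D,E}  [seen]
{C,D,E} --b--> {A,B,C,D,E}  [seen]
{C,D,E} --c--> {B,C,D,E}  [new]
{B,C,D,E} --a--> {A,B,C,D,E}  [seen]
{B,C,D,E} --b--> {A,B,C,D,E}  [seen]
{B,C,D,E} --c--> {A,B,C,D,E}  [seen]
Reachable DFA states: {A}, {A,B,D}, {B,E}, {B,C,D}, {A,B,C,D,E}, {A,B,D,E}, {C,D,E}, {B,C,D,E}.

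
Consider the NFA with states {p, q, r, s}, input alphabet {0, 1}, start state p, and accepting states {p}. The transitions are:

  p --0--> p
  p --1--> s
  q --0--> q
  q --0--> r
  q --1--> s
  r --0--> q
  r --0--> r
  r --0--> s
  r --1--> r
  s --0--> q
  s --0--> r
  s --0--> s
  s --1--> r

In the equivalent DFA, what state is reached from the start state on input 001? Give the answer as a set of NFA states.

{s}

Start: {p}.
δ(p,0) = {p}.
Union: {p}.
After 0: {p}.
δ(p,0) = {p}.
Union: {p}.
After 0: {p}.
δ(p,1) = {s}.
Union: {s}.
After 1: {s}.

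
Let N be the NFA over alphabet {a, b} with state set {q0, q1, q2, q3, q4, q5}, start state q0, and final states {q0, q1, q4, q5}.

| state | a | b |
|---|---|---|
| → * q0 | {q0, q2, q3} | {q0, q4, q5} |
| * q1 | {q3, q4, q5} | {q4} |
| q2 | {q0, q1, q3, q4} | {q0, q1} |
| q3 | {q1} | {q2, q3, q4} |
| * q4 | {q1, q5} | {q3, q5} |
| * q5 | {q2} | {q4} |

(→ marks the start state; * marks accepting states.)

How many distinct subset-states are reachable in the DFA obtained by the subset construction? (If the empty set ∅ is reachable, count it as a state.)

Start state of the DFA: {q0}.
{q0} --a--> {q0, q2, q3}  [new]
{q0} --b--> {q0, q4, q5}  [new]
{q0, q2, q3} --a--> {q0, q1, q2, q3, q4}  [new]
{q0, q2, q3} --b--> {q0, q1, q2, q3, q4, q5}  [new]
{q0, q4, q5} --a--> {q0, q1, q2, q3, q5}  [new]
{q0, q4, q5} --b--> {q0, q3, q4, q5}  [new]
{q0, q1, q2, q3, q4} --a--> {q0, q1, q2, q3, q4, q5}  [seen]
{q0, q1, q2, q3, q4} --b--> {q0, q1, q2, q3, q4, q5}  [seen]
{q0, q1, q2, q3, q4, q5} --a--> {q0, q1, q2, q3, q4, q5}  [seen]
{q0, q1, q2, q3, q4, q5} --b--> {q0, q1, q2, q3, q4, q5}  [seen]
{q0, q1, q2, q3, q5} --a--> {q0, q1, q2, q3, q4, q5}  [seen]
{q0, q1, q2, q3, q5} --b--> {q0, q1, q2, q3, q4, q5}  [seen]
{q0, q3, q4, q5} --a--> {q0, q1, q2, q3, q5}  [seen]
{q0, q3, q4, q5} --b--> {q0, q2, q3, q4, q5}  [new]
{q0, q2, q3, q4, q5} --a--> {q0, q1, q2, q3, q4, q5}  [seen]
{q0, q2, q3, q4, q5} --b--> {q0, q1, q2, q3, q4, q5}  [seen]
Reachable DFA states: {q0}, {q0, q2, q3}, {q0, q4, q5}, {q0, q1, q2, q3, q4}, {q0, q1, q2, q3, q4, q5}, {q0, q1, q2, q3, q5}, {q0, q3, q4, q5}, {q0, q2, q3, q4, q5}.

8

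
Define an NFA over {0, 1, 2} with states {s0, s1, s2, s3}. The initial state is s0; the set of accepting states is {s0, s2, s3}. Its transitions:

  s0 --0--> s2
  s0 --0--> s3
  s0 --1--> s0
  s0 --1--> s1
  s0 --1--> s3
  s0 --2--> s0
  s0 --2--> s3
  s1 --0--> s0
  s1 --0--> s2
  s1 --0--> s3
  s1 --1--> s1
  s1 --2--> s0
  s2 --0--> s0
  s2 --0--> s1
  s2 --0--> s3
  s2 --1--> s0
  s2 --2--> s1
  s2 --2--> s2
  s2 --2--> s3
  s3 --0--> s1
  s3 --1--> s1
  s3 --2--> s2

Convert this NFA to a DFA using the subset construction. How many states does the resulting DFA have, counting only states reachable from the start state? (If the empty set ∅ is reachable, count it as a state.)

8

Start state of the DFA: {s0}.
{s0} --0--> {s2, s3}  [new]
{s0} --1--> {s0, s1, s3}  [new]
{s0} --2--> {s0, s3}  [new]
{s2, s3} --0--> {s0, s1, s3}  [seen]
{s2, s3} --1--> {s0, s1}  [new]
{s2, s3} --2--> {s1, s2, s3}  [new]
{s0, s1, s3} --0--> {s0, s1, s2, s3}  [new]
{s0, s1, s3} --1--> {s0, s1, s3}  [seen]
{s0, s1, s3} --2--> {s0, s2, s3}  [new]
{s0, s3} --0--> {s1, s2, s3}  [seen]
{s0, s3} --1--> {s0, s1, s3}  [seen]
{s0, s3} --2--> {s0, s2, s3}  [seen]
{s0, s1} --0--> {s0, s2, s3}  [seen]
{s0, s1} --1--> {s0, s1, s3}  [seen]
{s0, s1} --2--> {s0, s3}  [seen]
{s1, s2, s3} --0--> {s0, s1, s2, s3}  [seen]
{s1, s2, s3} --1--> {s0, s1}  [seen]
{s1, s2, s3} --2--> {s0, s1, s2, s3}  [seen]
{s0, s1, s2, s3} --0--> {s0, s1, s2, s3}  [seen]
{s0, s1, s2, s3} --1--> {s0, s1, s3}  [seen]
{s0, s1, s2, s3} --2--> {s0, s1, s2, s3}  [seen]
{s0, s2, s3} --0--> {s0, s1, s2, s3}  [seen]
{s0, s2, s3} --1--> {s0, s1, s3}  [seen]
{s0, s2, s3} --2--> {s0, s1, s2, s3}  [seen]
Reachable DFA states: {s0}, {s2, s3}, {s0, s1, s3}, {s0, s3}, {s0, s1}, {s1, s2, s3}, {s0, s1, s2, s3}, {s0, s2, s3}.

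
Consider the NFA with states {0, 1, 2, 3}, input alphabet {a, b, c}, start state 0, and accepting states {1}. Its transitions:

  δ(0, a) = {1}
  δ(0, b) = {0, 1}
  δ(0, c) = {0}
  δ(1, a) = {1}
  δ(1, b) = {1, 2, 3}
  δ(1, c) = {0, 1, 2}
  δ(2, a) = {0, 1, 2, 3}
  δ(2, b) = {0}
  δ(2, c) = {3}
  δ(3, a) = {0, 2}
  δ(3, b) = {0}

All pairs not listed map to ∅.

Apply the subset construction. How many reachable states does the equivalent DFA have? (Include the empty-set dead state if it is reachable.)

Start state of the DFA: {0}.
{0} --a--> {1}  [new]
{0} --b--> {0, 1}  [new]
{0} --c--> {0}  [seen]
{1} --a--> {1}  [seen]
{1} --b--> {1, 2, 3}  [new]
{1} --c--> {0, 1, 2}  [new]
{0, 1} --a--> {1}  [seen]
{0, 1} --b--> {0, 1, 2, 3}  [new]
{0, 1} --c--> {0, 1, 2}  [seen]
{1, 2, 3} --a--> {0, 1, 2, 3}  [seen]
{1, 2, 3} --b--> {0, 1, 2, 3}  [seen]
{1, 2, 3} --c--> {0, 1, 2, 3}  [seen]
{0, 1, 2} --a--> {0, 1, 2, 3}  [seen]
{0, 1, 2} --b--> {0, 1, 2, 3}  [seen]
{0, 1, 2} --c--> {0, 1, 2, 3}  [seen]
{0, 1, 2, 3} --a--> {0, 1, 2, 3}  [seen]
{0, 1, 2, 3} --b--> {0, 1, 2, 3}  [seen]
{0, 1, 2, 3} --c--> {0, 1, 2, 3}  [seen]
Reachable DFA states: {0}, {1}, {0, 1}, {1, 2, 3}, {0, 1, 2}, {0, 1, 2, 3}.

6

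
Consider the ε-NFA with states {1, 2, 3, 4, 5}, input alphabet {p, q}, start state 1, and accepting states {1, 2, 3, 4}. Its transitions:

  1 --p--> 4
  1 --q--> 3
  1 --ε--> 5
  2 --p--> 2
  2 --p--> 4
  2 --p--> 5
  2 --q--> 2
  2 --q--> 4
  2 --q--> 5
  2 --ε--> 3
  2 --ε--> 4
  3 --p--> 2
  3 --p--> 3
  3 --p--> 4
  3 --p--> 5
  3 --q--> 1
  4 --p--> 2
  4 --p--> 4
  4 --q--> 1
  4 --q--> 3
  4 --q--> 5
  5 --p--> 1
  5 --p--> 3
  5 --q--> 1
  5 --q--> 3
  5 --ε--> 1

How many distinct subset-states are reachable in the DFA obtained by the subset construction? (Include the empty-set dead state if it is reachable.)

4

Start state of the DFA: {1, 5} (ε-closure of the NFA start).
{1, 5} --p--> {1, 3, 4, 5}  [new]
{1, 5} --q--> {1, 3, 5}  [new]
{1, 3, 4, 5} --p--> {1, 2, 3, 4, 5}  [new]
{1, 3, 4, 5} --q--> {1, 3, 5}  [seen]
{1, 3, 5} --p--> {1, 2, 3, 4, 5}  [seen]
{1, 3, 5} --q--> {1, 3, 5}  [seen]
{1, 2, 3, 4, 5} --p--> {1, 2, 3, 4, 5}  [seen]
{1, 2, 3, 4, 5} --q--> {1, 2, 3, 4, 5}  [seen]
Reachable DFA states: {1, 5}, {1, 3, 4, 5}, {1, 3, 5}, {1, 2, 3, 4, 5}.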